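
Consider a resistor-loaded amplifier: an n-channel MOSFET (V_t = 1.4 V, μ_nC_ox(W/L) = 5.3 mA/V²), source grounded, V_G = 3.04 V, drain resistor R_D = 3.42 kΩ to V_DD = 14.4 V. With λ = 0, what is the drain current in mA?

V_GS = V_G = 3.04 V, so V_ov = 3.04 − 1.4 = 1.64 V.
Assume saturation: I_D = ½ k_n V_ov² = 0.5 × 5.3 × 1.64² = 7.13 mA, giving V_DS = V_DD − I_D R_D = 14.4 − 7.13 × 3.42 = -9.98 V.
But -9.98 V < V_ov = 1.64 V, so the device is actually in triode.
In triode I_D = k_n[V_ov V_DS − ½ V_DS²] and I_D = (V_DD − V_DS)/R_D. Equating: 9.06 V_DS² − 30.73 V_DS + 14.4 = 0, giving V_DS = 0.562 V (the root below V_ov).
I_D = (14.4 − 0.562) / 3.42 = 4.05 mA.

I_D = 4.05 mA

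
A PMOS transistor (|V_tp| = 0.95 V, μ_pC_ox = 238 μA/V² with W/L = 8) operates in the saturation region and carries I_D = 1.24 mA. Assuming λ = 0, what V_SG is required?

V_SG = 2.09 V

k_p = μ_pC_ox · (W/L) = 1.904 mA/V².
In saturation I_D = ½ k_p (V_SG − |V_tp|)², so V_SG − |V_tp| = √(2 I_D / k_p) = √(2 × 1.24 / 1.904) = 1.14 V.
V_SG = 0.95 + 1.14 = 2.09 V.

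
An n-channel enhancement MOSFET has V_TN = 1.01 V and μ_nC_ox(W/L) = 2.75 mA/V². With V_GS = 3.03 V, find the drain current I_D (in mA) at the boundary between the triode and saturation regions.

I_D = 5.61 mA

At the boundary V_DS = V_ov = V_GS − V_TN = 3.03 − 1.01 = 2.02 V.
I_D = ½ k_n V_ov² = 0.5 × 2.75 × 2.02² = 5.61 mA.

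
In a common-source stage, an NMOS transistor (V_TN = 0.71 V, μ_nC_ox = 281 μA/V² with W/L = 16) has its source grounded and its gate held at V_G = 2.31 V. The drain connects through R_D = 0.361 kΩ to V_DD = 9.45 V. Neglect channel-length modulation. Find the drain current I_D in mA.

I_D = 5.75 mA

V_GS = V_G = 2.31 V, so V_ov = 2.31 − 0.71 = 1.6 V.
k_n = μ_nC_ox · (W/L) = 4.496 mA/V².
Assume saturation: I_D = ½ k_n V_ov² = 0.5 × 4.496 × 1.6² = 5.75 mA, giving V_DS = V_DD − I_D R_D = 9.45 − 5.75 × 0.361 = 7.37 V.
V_DS = 7.37 V ≥ V_ov = 1.6 V, confirming saturation.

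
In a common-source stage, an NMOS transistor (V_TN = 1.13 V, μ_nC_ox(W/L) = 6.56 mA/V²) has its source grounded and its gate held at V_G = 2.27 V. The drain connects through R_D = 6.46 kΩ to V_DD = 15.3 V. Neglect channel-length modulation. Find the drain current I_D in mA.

V_GS = V_G = 2.27 V, so V_ov = 2.27 − 1.13 = 1.14 V.
Assume saturation: I_D = ½ k_n V_ov² = 0.5 × 6.56 × 1.14² = 4.26 mA, giving V_DS = V_DD − I_D R_D = 15.3 − 4.26 × 6.46 = -12.2 V.
But -12.2 V < V_ov = 1.14 V, so the device is actually in triode.
In triode I_D = k_n[V_ov V_DS − ½ V_DS²] and I_D = (V_DD − V_DS)/R_D. Equating: 21.2 V_DS² − 49.31 V_DS + 15.3 = 0, giving V_DS = 0.369 V (the root below V_ov).
I_D = (15.3 − 0.369) / 6.46 = 2.31 mA.

I_D = 2.31 mA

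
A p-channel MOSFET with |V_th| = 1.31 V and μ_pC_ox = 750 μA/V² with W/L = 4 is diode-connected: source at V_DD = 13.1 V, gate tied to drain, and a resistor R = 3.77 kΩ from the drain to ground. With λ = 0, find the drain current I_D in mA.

I_D = 2.77 mA

With gate tied to drain, V_SG = V_SD ≥ V_SG − |V_th|, so the device is in saturation.
k_p = μ_pC_ox · (W/L) = 3 mA/V².
KCL at the drain: ½ k_p (V_SG − |V_th|)² = (V_DD − V_SG)/R.
Let x = V_SG − 1.31. Then 5.66 x² + x − 11.79 = 0, giving x = 1.36 V (positive root), so V_SG = 2.67 V.
I_D = (V_DD − V_SG)/R = (13.1 − 2.67) / 3.77 = 2.77 mA.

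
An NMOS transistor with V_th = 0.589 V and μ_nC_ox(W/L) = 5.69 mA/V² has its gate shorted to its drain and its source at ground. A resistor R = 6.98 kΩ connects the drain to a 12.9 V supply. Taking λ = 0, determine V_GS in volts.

V_GS = 1.35 V

With gate tied to drain, V_GS = V_DS ≥ V_GS − V_th, so the device is in saturation.
KCL at the drain: ½ k_n (V_GS − V_th)² = (V_DD − V_GS)/R.
Let x = V_GS − 0.589. Then 19.9 x² + x − 12.31 = 0, giving x = 0.763 V (positive root), so V_GS = 1.35 V.
I_D = (V_DD − V_GS)/R = (12.9 − 1.35) / 6.98 = 1.65 mA.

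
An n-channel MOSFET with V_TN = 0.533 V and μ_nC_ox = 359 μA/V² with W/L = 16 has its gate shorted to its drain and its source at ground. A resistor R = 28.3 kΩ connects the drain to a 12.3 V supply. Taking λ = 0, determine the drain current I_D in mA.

I_D = 0.403 mA

With gate tied to drain, V_GS = V_DS ≥ V_GS − V_TN, so the device is in saturation.
k_n = μ_nC_ox · (W/L) = 5.744 mA/V².
KCL at the drain: ½ k_n (V_GS − V_TN)² = (V_DD − V_GS)/R.
Let x = V_GS − 0.533. Then 81.3 x² + x − 11.77 = 0, giving x = 0.374 V (positive root), so V_GS = 0.907 V.
I_D = (V_DD − V_GS)/R = (12.3 − 0.907) / 28.3 = 0.403 mA.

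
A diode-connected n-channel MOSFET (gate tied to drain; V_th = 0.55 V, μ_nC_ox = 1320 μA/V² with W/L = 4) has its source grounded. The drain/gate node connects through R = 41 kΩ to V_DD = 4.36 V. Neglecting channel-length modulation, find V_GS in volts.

With gate tied to drain, V_GS = V_DS ≥ V_GS − V_th, so the device is in saturation.
k_n = μ_nC_ox · (W/L) = 5.28 mA/V².
KCL at the drain: ½ k_n (V_GS − V_th)² = (V_DD − V_GS)/R.
Let x = V_GS − 0.55. Then 108 x² + x − 3.81 = 0, giving x = 0.183 V (positive root), so V_GS = 0.733 V.
I_D = (V_DD − V_GS)/R = (4.36 − 0.733) / 41 = 0.0885 mA.

V_GS = 0.733 V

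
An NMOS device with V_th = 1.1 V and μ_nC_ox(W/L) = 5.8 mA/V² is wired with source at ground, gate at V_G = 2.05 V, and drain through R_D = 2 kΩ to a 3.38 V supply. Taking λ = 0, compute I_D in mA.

I_D = 1.52 mA

V_GS = V_G = 2.05 V, so V_ov = 2.05 − 1.1 = 0.95 V.
Assume saturation: I_D = ½ k_n V_ov² = 0.5 × 5.8 × 0.95² = 2.62 mA, giving V_DS = V_DD − I_D R_D = 3.38 − 2.62 × 2 = -1.85 V.
But -1.85 V < V_ov = 0.95 V, so the device is actually in triode.
In triode I_D = k_n[V_ov V_DS − ½ V_DS²] and I_D = (V_DD − V_DS)/R_D. Equating: 5.8 V_DS² − 12.02 V_DS + 3.38 = 0, giving V_DS = 0.336 V (the root below V_ov).
I_D = (3.38 − 0.336) / 2 = 1.52 mA.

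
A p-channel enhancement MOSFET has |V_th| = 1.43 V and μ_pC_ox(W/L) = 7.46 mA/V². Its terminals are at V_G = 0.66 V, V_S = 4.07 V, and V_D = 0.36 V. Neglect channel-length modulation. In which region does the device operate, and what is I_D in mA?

V_SG = V_S − V_G = 4.07 − 0.66 = 3.41 V; V_SD = V_S − V_D = 4.07 − 0.36 = 3.71 V.
V_ov = V_SG − |V_th| = 3.41 − 1.43 = 1.98 V.
Since V_SD = 3.71 V ≥ V_ov = 1.98 V, the device is in saturation.
I_D = ½ k_p V_ov² = 0.5 × 7.46 × 1.98² = 14.6 mA.

Saturation; I_D = 14.6 mA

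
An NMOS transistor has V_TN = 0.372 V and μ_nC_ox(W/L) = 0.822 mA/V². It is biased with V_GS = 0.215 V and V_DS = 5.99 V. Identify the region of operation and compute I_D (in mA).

Cutoff; I_D = 0 mA

V_GS = 0.215 V < V_TN = 0.372 V, so the transistor is in cutoff.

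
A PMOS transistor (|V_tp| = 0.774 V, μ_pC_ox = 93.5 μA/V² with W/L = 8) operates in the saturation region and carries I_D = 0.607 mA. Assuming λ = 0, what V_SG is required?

V_SG = 2.05 V

k_p = μ_pC_ox · (W/L) = 0.748 mA/V².
In saturation I_D = ½ k_p (V_SG − |V_tp|)², so V_SG − |V_tp| = √(2 I_D / k_p) = √(2 × 0.607 / 0.748) = 1.27 V.
V_SG = 0.774 + 1.27 = 2.05 V.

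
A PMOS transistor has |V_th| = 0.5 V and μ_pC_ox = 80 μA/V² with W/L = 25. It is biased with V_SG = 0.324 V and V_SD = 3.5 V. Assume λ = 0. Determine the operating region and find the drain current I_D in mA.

V_SG = 0.324 V < |V_th| = 0.5 V, so the transistor is in cutoff.

Cutoff; I_D = 0 mA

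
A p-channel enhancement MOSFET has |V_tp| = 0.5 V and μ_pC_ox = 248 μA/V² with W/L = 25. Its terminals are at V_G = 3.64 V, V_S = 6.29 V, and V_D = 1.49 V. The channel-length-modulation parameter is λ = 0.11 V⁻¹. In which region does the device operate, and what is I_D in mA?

V_SG = V_S − V_G = 6.29 − 3.64 = 2.65 V; V_SD = V_S − V_D = 6.29 − 1.49 = 4.8 V.
k_p = μ_pC_ox · (W/L) = 6.2 mA/V².
V_ov = V_SG − |V_tp| = 2.65 − 0.5 = 2.15 V.
Since V_SD = 4.8 V ≥ V_ov = 2.15 V, the device is in saturation.
I_D = ½ k_p V_ov² (1 + λ V_SD) = 0.5 × 6.2 × 2.15² × (1 + 0.11 × 4.8) = 21.9 mA.

Saturation; I_D = 21.9 mA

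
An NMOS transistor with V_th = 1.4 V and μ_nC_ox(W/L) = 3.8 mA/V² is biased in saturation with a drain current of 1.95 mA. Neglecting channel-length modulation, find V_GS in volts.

V_GS = 2.41 V

In saturation I_D = ½ k_n (V_GS − V_th)², so V_GS − V_th = √(2 I_D / k_n) = √(2 × 1.95 / 3.8) = 1.01 V.
V_GS = 1.4 + 1.01 = 2.41 V.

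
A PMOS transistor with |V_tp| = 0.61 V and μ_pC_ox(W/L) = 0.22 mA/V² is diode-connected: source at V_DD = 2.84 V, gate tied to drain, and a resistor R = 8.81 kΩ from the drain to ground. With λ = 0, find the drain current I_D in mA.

With gate tied to drain, V_SG = V_SD ≥ V_SG − |V_tp|, so the device is in saturation.
KCL at the drain: ½ k_p (V_SG − |V_tp|)² = (V_DD − V_SG)/R.
Let x = V_SG − 0.61. Then 0.969 x² + x − 2.23 = 0, giving x = 1.09 V (positive root), so V_SG = 1.7 V.
I_D = (V_DD − V_SG)/R = (2.84 − 1.7) / 8.81 = 0.13 mA.

I_D = 0.130 mA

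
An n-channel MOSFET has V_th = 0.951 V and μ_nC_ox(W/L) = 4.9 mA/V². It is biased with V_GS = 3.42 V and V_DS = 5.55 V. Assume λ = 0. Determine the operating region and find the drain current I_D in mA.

V_ov = V_GS − V_th = 3.42 − 0.951 = 2.47 V.
Since V_DS = 5.55 V ≥ V_ov = 2.47 V, the device is in saturation.
I_D = ½ k_n V_ov² = 0.5 × 4.9 × 2.47² = 14.9 mA.

Saturation; I_D = 14.9 mA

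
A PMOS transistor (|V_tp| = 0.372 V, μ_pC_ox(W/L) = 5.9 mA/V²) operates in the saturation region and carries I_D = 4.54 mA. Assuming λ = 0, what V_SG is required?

V_SG = 1.61 V

In saturation I_D = ½ k_p (V_SG − |V_tp|)², so V_SG − |V_tp| = √(2 I_D / k_p) = √(2 × 4.54 / 5.9) = 1.24 V.
V_SG = 0.372 + 1.24 = 1.61 V.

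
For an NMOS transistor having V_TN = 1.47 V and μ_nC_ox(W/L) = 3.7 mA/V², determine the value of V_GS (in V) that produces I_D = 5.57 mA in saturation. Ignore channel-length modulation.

V_GS = 3.21 V

In saturation I_D = ½ k_n (V_GS − V_TN)², so V_GS − V_TN = √(2 I_D / k_n) = √(2 × 5.57 / 3.7) = 1.74 V.
V_GS = 1.47 + 1.74 = 3.21 V.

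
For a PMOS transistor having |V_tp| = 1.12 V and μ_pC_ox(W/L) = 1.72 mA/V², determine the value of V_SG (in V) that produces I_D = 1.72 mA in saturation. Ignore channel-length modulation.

V_SG = 2.53 V

In saturation I_D = ½ k_p (V_SG − |V_tp|)², so V_SG − |V_tp| = √(2 I_D / k_p) = √(2 × 1.72 / 1.72) = 1.41 V.
V_SG = 1.12 + 1.41 = 2.53 V.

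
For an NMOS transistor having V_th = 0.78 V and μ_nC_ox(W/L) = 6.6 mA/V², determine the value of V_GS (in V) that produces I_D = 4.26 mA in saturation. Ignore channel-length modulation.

V_GS = 1.92 V

In saturation I_D = ½ k_n (V_GS − V_th)², so V_GS − V_th = √(2 I_D / k_n) = √(2 × 4.26 / 6.6) = 1.14 V.
V_GS = 0.78 + 1.14 = 1.92 V.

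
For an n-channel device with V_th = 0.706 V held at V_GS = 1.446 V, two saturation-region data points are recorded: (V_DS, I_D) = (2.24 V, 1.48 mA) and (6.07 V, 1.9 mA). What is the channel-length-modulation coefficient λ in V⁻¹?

λ = 0.0888 V⁻¹

With V_GS fixed, I_D ∝ (1 + λ V_DS) in saturation, so I_D2/I_D1 = (1 + λ V_DS2)/(1 + λ V_DS1).
1.9/1.48 = 1.284 = (1 + 6.07 λ)/(1 + 2.24 λ).
Solving: λ (I_D1 V_DS2 − I_D2 V_DS1) = I_D2 − I_D1, so λ = (1.9 − 1.48) / (1.48 × 6.07 − 1.9 × 2.24) = 0.42 / 4.73 = 0.0888 V⁻¹.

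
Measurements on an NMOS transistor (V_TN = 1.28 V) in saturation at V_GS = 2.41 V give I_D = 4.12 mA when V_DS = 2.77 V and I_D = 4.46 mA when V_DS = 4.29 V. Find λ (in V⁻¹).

λ = 0.0639 V⁻¹

With V_GS fixed, I_D ∝ (1 + λ V_DS) in saturation, so I_D2/I_D1 = (1 + λ V_DS2)/(1 + λ V_DS1).
4.46/4.12 = 1.083 = (1 + 4.29 λ)/(1 + 2.77 λ).
Solving: λ (I_D1 V_DS2 − I_D2 V_DS1) = I_D2 − I_D1, so λ = (4.46 − 4.12) / (4.12 × 4.29 − 4.46 × 2.77) = 0.34 / 5.32 = 0.0639 V⁻¹.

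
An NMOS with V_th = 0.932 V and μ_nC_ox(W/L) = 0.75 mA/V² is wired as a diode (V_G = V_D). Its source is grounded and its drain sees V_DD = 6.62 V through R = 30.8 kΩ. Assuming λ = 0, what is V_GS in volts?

With gate tied to drain, V_GS = V_DS ≥ V_GS − V_th, so the device is in saturation.
KCL at the drain: ½ k_n (V_GS − V_th)² = (V_DD − V_GS)/R.
Let x = V_GS − 0.932. Then 11.6 x² + x − 5.688 = 0, giving x = 0.66 V (positive root), so V_GS = 1.59 V.
I_D = (V_DD − V_GS)/R = (6.62 − 1.59) / 30.8 = 0.163 mA.

V_GS = 1.59 V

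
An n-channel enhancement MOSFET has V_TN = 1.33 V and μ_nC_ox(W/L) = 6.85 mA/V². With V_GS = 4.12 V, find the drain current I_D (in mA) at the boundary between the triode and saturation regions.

I_D = 26.7 mA

At the boundary V_DS = V_ov = V_GS − V_TN = 4.12 − 1.33 = 2.79 V.
I_D = ½ k_n V_ov² = 0.5 × 6.85 × 2.79² = 26.7 mA.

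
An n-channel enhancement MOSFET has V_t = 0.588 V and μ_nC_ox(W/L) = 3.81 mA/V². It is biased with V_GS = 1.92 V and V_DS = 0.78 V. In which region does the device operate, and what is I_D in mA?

Triode; I_D = 2.80 mA

V_ov = V_GS − V_t = 1.92 − 0.588 = 1.33 V.
Since V_DS = 0.78 V < V_ov = 1.33 V, the device is in the triode region.
I_D = k_n [V_ov · V_DS − ½ V_DS²] = 3.81 × [1.33 × 0.78 − 0.5 × 0.78²] = 2.8 mA.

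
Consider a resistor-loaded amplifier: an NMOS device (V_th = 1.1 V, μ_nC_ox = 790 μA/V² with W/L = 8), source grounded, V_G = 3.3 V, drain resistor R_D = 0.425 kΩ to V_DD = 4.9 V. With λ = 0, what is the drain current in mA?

I_D = 9.53 mA

V_GS = V_G = 3.3 V, so V_ov = 3.3 − 1.1 = 2.2 V.
k_n = μ_nC_ox · (W/L) = 6.32 mA/V².
Assume saturation: I_D = ½ k_n V_ov² = 0.5 × 6.32 × 2.2² = 15.3 mA, giving V_DS = V_DD − I_D R_D = 4.9 − 15.3 × 0.425 = -1.6 V.
But -1.6 V < V_ov = 2.2 V, so the device is actually in triode.
In triode I_D = k_n[V_ov V_DS − ½ V_DS²] and I_D = (V_DD − V_DS)/R_D. Equating: 1.34 V_DS² − 6.909 V_DS + 4.9 = 0, giving V_DS = 0.849 V (the root below V_ov).
I_D = (4.9 − 0.849) / 0.425 = 9.53 mA.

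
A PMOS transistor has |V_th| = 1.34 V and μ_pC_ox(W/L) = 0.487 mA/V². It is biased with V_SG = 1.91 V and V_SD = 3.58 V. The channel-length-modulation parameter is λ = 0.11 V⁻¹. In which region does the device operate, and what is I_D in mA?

Saturation; I_D = 0.110 mA

V_ov = V_SG − |V_th| = 1.91 − 1.34 = 0.57 V.
Since V_SD = 3.58 V ≥ V_ov = 0.57 V, the device is in saturation.
I_D = ½ k_p V_ov² (1 + λ V_SD) = 0.5 × 0.487 × 0.57² × (1 + 0.11 × 3.58) = 0.11 mA.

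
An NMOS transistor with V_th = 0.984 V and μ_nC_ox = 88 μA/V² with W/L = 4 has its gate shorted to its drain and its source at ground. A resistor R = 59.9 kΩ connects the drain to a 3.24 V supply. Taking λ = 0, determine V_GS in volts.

V_GS = 1.40 V

With gate tied to drain, V_GS = V_DS ≥ V_GS − V_th, so the device is in saturation.
k_n = μ_nC_ox · (W/L) = 0.352 mA/V².
KCL at the drain: ½ k_n (V_GS − V_th)² = (V_DD − V_GS)/R.
Let x = V_GS − 0.984. Then 10.5 x² + x − 2.256 = 0, giving x = 0.418 V (positive root), so V_GS = 1.4 V.
I_D = (V_DD − V_GS)/R = (3.24 − 1.4) / 59.9 = 0.0307 mA.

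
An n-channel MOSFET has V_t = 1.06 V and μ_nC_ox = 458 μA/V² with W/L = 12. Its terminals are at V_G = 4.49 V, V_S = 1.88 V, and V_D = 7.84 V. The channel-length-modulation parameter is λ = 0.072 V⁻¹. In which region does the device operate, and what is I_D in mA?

V_GS = V_G − V_S = 4.49 − 1.88 = 2.61 V; V_DS = V_D − V_S = 7.84 − 1.88 = 5.96 V.
k_n = μ_nC_ox · (W/L) = 5.496 mA/V².
V_ov = V_GS − V_t = 2.61 − 1.06 = 1.55 V.
Since V_DS = 5.96 V ≥ V_ov = 1.55 V, the device is in saturation.
I_D = ½ k_n V_ov² (1 + λ V_DS) = 0.5 × 5.496 × 1.55² × (1 + 0.072 × 5.96) = 9.44 mA.

Saturation; I_D = 9.44 mA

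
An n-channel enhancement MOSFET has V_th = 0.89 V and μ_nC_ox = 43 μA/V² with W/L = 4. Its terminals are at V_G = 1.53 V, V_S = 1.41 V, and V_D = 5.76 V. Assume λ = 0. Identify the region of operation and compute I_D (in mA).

V_GS = V_G − V_S = 1.53 − 1.41 = 0.12 V; V_DS = V_D − V_S = 5.76 − 1.41 = 4.35 V.
V_GS = 0.12 V < V_th = 0.89 V, so the transistor is in cutoff.

Cutoff; I_D = 0 mA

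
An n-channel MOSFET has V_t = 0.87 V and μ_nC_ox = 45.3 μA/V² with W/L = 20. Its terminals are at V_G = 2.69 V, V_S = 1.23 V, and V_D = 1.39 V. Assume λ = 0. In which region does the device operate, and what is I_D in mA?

Triode; I_D = 0.0739 mA

V_GS = V_G − V_S = 2.69 − 1.23 = 1.46 V; V_DS = V_D − V_S = 1.39 − 1.23 = 0.16 V.
k_n = μ_nC_ox · (W/L) = 0.906 mA/V².
V_ov = V_GS − V_t = 1.46 − 0.87 = 0.59 V.
Since V_DS = 0.16 V < V_ov = 0.59 V, the device is in the triode region.
I_D = k_n [V_ov · V_DS − ½ V_DS²] = 0.906 × [0.59 × 0.16 − 0.5 × 0.16²] = 0.0739 mA.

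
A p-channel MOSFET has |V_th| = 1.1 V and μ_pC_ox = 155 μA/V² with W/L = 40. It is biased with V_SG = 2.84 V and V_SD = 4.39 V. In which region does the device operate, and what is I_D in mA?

k_p = μ_pC_ox · (W/L) = 6.2 mA/V².
V_ov = V_SG − |V_th| = 2.84 − 1.1 = 1.74 V.
Since V_SD = 4.39 V ≥ V_ov = 1.74 V, the device is in saturation.
I_D = ½ k_p V_ov² = 0.5 × 6.2 × 1.74² = 9.39 mA.

Saturation; I_D = 9.39 mA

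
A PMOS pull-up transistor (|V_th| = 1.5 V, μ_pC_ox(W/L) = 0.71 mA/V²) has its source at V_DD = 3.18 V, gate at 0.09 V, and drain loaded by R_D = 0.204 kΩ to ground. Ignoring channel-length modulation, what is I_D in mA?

V_SG = V_DD − V_G = 3.18 − 0.09 = 3.09 V, so V_ov = 3.09 − 1.5 = 1.59 V.
Assume saturation: I_D = ½ k_p V_ov² = 0.5 × 0.71 × 1.59² = 0.897 mA, giving V_SD = V_DD − I_D R_D = 3.18 − 0.897 × 0.204 = 3 V.
V_SD = 3 V ≥ V_ov = 1.59 V, confirming saturation.

I_D = 0.897 mA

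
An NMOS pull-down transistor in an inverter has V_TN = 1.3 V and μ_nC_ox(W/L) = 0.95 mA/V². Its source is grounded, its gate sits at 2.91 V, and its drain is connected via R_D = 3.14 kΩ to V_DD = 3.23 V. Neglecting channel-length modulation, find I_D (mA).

I_D = 0.814 mA

V_GS = V_G = 2.91 V, so V_ov = 2.91 − 1.3 = 1.61 V.
Assume saturation: I_D = ½ k_n V_ov² = 0.5 × 0.95 × 1.61² = 1.23 mA, giving V_DS = V_DD − I_D R_D = 3.23 − 1.23 × 3.14 = -0.636 V.
But -0.636 V < V_ov = 1.61 V, so the device is actually in triode.
In triode I_D = k_n[V_ov V_DS − ½ V_DS²] and I_D = (V_DD − V_DS)/R_D. Equating: 1.49 V_DS² − 5.803 V_DS + 3.23 = 0, giving V_DS = 0.673 V (the root below V_ov).
I_D = (3.23 − 0.673) / 3.14 = 0.814 mA.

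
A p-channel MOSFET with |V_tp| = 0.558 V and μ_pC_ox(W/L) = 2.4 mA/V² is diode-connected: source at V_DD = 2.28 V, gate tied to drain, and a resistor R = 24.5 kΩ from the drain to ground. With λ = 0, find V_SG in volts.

V_SG = 0.784 V

With gate tied to drain, V_SG = V_SD ≥ V_SG − |V_tp|, so the device is in saturation.
KCL at the drain: ½ k_p (V_SG − |V_tp|)² = (V_DD − V_SG)/R.
Let x = V_SG − 0.558. Then 29.4 x² + x − 1.722 = 0, giving x = 0.226 V (positive root), so V_SG = 0.784 V.
I_D = (V_DD − V_SG)/R = (2.28 − 0.784) / 24.5 = 0.0611 mA.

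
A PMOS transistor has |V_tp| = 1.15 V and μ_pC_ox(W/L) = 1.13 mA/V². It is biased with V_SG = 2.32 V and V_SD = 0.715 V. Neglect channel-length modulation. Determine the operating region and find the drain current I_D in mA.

Triode; I_D = 0.656 mA

V_ov = V_SG − |V_tp| = 2.32 − 1.15 = 1.17 V.
Since V_SD = 0.715 V < V_ov = 1.17 V, the device is in the triode region.
I_D = k_p [V_ov · V_SD − ½ V_SD²] = 1.13 × [1.17 × 0.715 − 0.5 × 0.715²] = 0.656 mA.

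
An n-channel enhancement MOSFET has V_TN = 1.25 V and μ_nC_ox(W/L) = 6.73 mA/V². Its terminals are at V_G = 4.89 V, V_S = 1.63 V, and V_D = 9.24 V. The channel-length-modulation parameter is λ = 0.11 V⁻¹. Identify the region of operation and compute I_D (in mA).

Saturation; I_D = 25.0 mA

V_GS = V_G − V_S = 4.89 − 1.63 = 3.26 V; V_DS = V_D − V_S = 9.24 − 1.63 = 7.61 V.
V_ov = V_GS − V_TN = 3.26 − 1.25 = 2.01 V.
Since V_DS = 7.61 V ≥ V_ov = 2.01 V, the device is in saturation.
I_D = ½ k_n V_ov² (1 + λ V_DS) = 0.5 × 6.73 × 2.01² × (1 + 0.11 × 7.61) = 25 mA.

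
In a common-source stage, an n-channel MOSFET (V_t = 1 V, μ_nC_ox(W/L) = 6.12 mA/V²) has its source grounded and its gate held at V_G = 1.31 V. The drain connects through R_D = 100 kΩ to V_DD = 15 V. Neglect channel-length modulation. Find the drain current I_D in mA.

V_GS = V_G = 1.31 V, so V_ov = 1.31 − 1 = 0.31 V.
Assume saturation: I_D = ½ k_n V_ov² = 0.5 × 6.12 × 0.31² = 0.294 mA, giving V_DS = V_DD − I_D R_D = 15 − 0.294 × 100 = -14.4 V.
But -14.4 V < V_ov = 0.31 V, so the device is actually in triode.
In triode I_D = k_n[V_ov V_DS − ½ V_DS²] and I_D = (V_DD − V_DS)/R_D. Equating: 306 V_DS² − 190.7 V_DS + 15 = 0, giving V_DS = 0.0923 V (the root below V_ov).
I_D = (15 − 0.0923) / 100 = 0.149 mA.

I_D = 0.149 mA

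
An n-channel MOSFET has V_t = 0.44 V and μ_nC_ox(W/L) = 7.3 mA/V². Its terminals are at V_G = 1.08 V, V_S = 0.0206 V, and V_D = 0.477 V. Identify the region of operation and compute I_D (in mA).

Triode; I_D = 1.30 mA

V_GS = V_G − V_S = 1.08 − 0.0206 = 1.06 V; V_DS = V_D − V_S = 0.477 − 0.0206 = 0.456 V.
V_ov = V_GS − V_t = 1.06 − 0.44 = 0.619 V.
Since V_DS = 0.456 V < V_ov = 0.619 V, the device is in the triode region.
I_D = k_n [V_ov · V_DS − ½ V_DS²] = 7.3 × [0.619 × 0.456 − 0.5 × 0.456²] = 1.3 mA.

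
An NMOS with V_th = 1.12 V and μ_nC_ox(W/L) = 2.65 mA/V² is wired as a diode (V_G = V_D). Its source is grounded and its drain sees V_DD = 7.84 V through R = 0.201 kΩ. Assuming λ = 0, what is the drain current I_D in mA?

I_D = 16.1 mA

With gate tied to drain, V_GS = V_DS ≥ V_GS − V_th, so the device is in saturation.
KCL at the drain: ½ k_n (V_GS − V_th)² = (V_DD − V_GS)/R.
Let x = V_GS − 1.12. Then 0.266 x² + x − 6.72 = 0, giving x = 3.49 V (positive root), so V_GS = 4.61 V.
I_D = (V_DD − V_GS)/R = (7.84 − 4.61) / 0.201 = 16.1 mA.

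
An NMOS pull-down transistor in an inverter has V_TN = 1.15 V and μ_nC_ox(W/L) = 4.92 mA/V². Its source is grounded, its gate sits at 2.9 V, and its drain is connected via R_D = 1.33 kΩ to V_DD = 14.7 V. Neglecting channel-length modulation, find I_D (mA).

V_GS = V_G = 2.9 V, so V_ov = 2.9 − 1.15 = 1.75 V.
Assume saturation: I_D = ½ k_n V_ov² = 0.5 × 4.92 × 1.75² = 7.53 mA, giving V_DS = V_DD − I_D R_D = 14.7 − 7.53 × 1.33 = 4.68 V.
V_DS = 4.68 V ≥ V_ov = 1.75 V, confirming saturation.

I_D = 7.53 mA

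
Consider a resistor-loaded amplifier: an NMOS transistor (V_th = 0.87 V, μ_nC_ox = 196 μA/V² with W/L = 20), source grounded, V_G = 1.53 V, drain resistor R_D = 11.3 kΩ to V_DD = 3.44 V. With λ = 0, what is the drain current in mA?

I_D = 0.293 mA

V_GS = V_G = 1.53 V, so V_ov = 1.53 − 0.87 = 0.66 V.
k_n = μ_nC_ox · (W/L) = 3.92 mA/V².
Assume saturation: I_D = ½ k_n V_ov² = 0.5 × 3.92 × 0.66² = 0.854 mA, giving V_DS = V_DD − I_D R_D = 3.44 − 0.854 × 11.3 = -6.21 V.
But -6.21 V < V_ov = 0.66 V, so the device is actually in triode.
In triode I_D = k_n[V_ov V_DS − ½ V_DS²] and I_D = (V_DD − V_DS)/R_D. Equating: 22.1 V_DS² − 30.24 V_DS + 3.44 = 0, giving V_DS = 0.125 V (the root below V_ov).
I_D = (3.44 − 0.125) / 11.3 = 0.293 mA.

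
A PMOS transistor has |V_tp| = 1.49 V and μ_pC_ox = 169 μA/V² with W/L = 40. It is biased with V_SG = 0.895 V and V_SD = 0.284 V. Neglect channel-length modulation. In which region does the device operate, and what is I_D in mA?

Cutoff; I_D = 0 mA

V_SG = 0.895 V < |V_tp| = 1.49 V, so the transistor is in cutoff.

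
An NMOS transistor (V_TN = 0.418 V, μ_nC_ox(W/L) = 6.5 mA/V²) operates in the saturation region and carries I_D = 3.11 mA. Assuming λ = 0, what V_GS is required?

V_GS = 1.40 V

In saturation I_D = ½ k_n (V_GS − V_TN)², so V_GS − V_TN = √(2 I_D / k_n) = √(2 × 3.11 / 6.5) = 0.978 V.
V_GS = 0.418 + 0.978 = 1.4 V.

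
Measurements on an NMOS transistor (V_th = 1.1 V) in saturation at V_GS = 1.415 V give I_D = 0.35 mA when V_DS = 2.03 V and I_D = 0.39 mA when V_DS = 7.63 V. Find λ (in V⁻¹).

With V_GS fixed, I_D ∝ (1 + λ V_DS) in saturation, so I_D2/I_D1 = (1 + λ V_DS2)/(1 + λ V_DS1).
0.39/0.35 = 1.114 = (1 + 7.63 λ)/(1 + 2.03 λ).
Solving: λ (I_D1 V_DS2 − I_D2 V_DS1) = I_D2 − I_D1, so λ = (0.39 − 0.35) / (0.35 × 7.63 − 0.39 × 2.03) = 0.04 / 1.88 = 0.0213 V⁻¹.

λ = 0.0213 V⁻¹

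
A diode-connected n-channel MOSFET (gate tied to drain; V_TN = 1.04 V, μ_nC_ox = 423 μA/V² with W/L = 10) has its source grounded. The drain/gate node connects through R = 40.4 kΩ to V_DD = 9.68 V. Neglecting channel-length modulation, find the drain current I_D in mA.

With gate tied to drain, V_GS = V_DS ≥ V_GS − V_TN, so the device is in saturation.
k_n = μ_nC_ox · (W/L) = 4.23 mA/V².
KCL at the drain: ½ k_n (V_GS − V_TN)² = (V_DD − V_GS)/R.
Let x = V_GS − 1.04. Then 85.4 x² + x − 8.64 = 0, giving x = 0.312 V (positive root), so V_GS = 1.35 V.
I_D = (V_DD − V_GS)/R = (9.68 − 1.35) / 40.4 = 0.206 mA.

I_D = 0.206 mA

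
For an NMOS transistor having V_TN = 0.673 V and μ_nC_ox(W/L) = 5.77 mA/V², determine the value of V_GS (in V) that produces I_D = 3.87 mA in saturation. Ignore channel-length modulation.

V_GS = 1.83 V

In saturation I_D = ½ k_n (V_GS − V_TN)², so V_GS − V_TN = √(2 I_D / k_n) = √(2 × 3.87 / 5.77) = 1.16 V.
V_GS = 0.673 + 1.16 = 1.83 V.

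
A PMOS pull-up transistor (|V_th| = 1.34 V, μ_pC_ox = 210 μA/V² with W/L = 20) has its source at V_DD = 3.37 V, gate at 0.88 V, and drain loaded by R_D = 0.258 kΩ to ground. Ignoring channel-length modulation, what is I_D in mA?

V_SG = V_DD − V_G = 3.37 − 0.88 = 2.49 V, so V_ov = 2.49 − 1.34 = 1.15 V.
k_p = μ_pC_ox · (W/L) = 4.2 mA/V².
Assume saturation: I_D = ½ k_p V_ov² = 0.5 × 4.2 × 1.15² = 2.78 mA, giving V_SD = V_DD − I_D R_D = 3.37 − 2.78 × 0.258 = 2.65 V.
V_SD = 2.65 V ≥ V_ov = 1.15 V, confirming saturation.

I_D = 2.78 mA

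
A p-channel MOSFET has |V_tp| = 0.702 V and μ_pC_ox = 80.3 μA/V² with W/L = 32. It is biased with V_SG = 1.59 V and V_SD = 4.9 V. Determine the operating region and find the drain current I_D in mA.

k_p = μ_pC_ox · (W/L) = 2.57 mA/V².
V_ov = V_SG − |V_tp| = 1.59 − 0.702 = 0.888 V.
Since V_SD = 4.9 V ≥ V_ov = 0.888 V, the device is in saturation.
I_D = ½ k_p V_ov² = 0.5 × 2.57 × 0.888² = 1.01 mA.

Saturation; I_D = 1.01 mA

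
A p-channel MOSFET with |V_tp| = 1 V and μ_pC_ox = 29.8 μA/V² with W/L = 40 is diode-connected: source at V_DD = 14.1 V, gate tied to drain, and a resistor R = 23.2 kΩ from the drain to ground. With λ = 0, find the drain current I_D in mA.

With gate tied to drain, V_SG = V_SD ≥ V_SG − |V_tp|, so the device is in saturation.
k_p = μ_pC_ox · (W/L) = 1.192 mA/V².
KCL at the drain: ½ k_p (V_SG − |V_tp|)² = (V_DD − V_SG)/R.
Let x = V_SG − 1. Then 13.8 x² + x − 13.1 = 0, giving x = 0.938 V (positive root), so V_SG = 1.94 V.
I_D = (V_DD − V_SG)/R = (14.1 − 1.94) / 23.2 = 0.524 mA.

I_D = 0.524 mA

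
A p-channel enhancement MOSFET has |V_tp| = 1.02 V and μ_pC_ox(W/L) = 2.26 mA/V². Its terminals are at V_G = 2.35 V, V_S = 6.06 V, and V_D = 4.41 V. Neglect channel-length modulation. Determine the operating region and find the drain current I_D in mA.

Triode; I_D = 6.95 mA

V_SG = V_S − V_G = 6.06 − 2.35 = 3.71 V; V_SD = V_S − V_D = 6.06 − 4.41 = 1.65 V.
V_ov = V_SG − |V_tp| = 3.71 − 1.02 = 2.69 V.
Since V_SD = 1.65 V < V_ov = 2.69 V, the device is in the triode region.
I_D = k_p [V_ov · V_SD − ½ V_SD²] = 2.26 × [2.69 × 1.65 − 0.5 × 1.65²] = 6.95 mA.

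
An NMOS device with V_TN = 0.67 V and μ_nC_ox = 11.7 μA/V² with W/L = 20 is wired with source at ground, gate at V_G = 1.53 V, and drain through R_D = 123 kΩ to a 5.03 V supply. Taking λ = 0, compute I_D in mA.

I_D = 0.0391 mA

V_GS = V_G = 1.53 V, so V_ov = 1.53 − 0.67 = 0.86 V.
k_n = μ_nC_ox · (W/L) = 0.234 mA/V².
Assume saturation: I_D = ½ k_n V_ov² = 0.5 × 0.234 × 0.86² = 0.0865 mA, giving V_DS = V_DD − I_D R_D = 5.03 − 0.0865 × 123 = -5.61 V.
But -5.61 V < V_ov = 0.86 V, so the device is actually in triode.
In triode I_D = k_n[V_ov V_DS − ½ V_DS²] and I_D = (V_DD − V_DS)/R_D. Equating: 14.4 V_DS² − 25.75 V_DS + 5.03 = 0, giving V_DS = 0.223 V (the root below V_ov).
I_D = (5.03 − 0.223) / 123 = 0.0391 mA.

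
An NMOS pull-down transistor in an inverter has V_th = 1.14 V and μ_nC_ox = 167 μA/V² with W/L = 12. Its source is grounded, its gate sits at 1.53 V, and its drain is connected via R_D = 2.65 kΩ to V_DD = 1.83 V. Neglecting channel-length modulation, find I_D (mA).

V_GS = V_G = 1.53 V, so V_ov = 1.53 − 1.14 = 0.39 V.
k_n = μ_nC_ox · (W/L) = 2.004 mA/V².
Assume saturation: I_D = ½ k_n V_ov² = 0.5 × 2.004 × 0.39² = 0.152 mA, giving V_DS = V_DD − I_D R_D = 1.83 − 0.152 × 2.65 = 1.43 V.
V_DS = 1.43 V ≥ V_ov = 0.39 V, confirming saturation.

I_D = 0.152 mA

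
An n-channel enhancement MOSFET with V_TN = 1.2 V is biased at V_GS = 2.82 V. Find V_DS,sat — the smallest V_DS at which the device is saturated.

V_DS,sat = 1.62 V

The boundary between triode and saturation is V_DS = V_GS − V_TN = V_ov.
V_ov = 2.82 − 1.2 = 1.62 V.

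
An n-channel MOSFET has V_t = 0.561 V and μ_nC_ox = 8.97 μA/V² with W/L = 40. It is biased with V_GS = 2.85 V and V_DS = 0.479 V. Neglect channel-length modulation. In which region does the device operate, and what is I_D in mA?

k_n = μ_nC_ox · (W/L) = 0.3588 mA/V².
V_ov = V_GS − V_t = 2.85 − 0.561 = 2.29 V.
Since V_DS = 0.479 V < V_ov = 2.29 V, the device is in the triode region.
I_D = k_n [V_ov · V_DS − ½ V_DS²] = 0.3588 × [2.29 × 0.479 − 0.5 × 0.479²] = 0.352 mA.

Triode; I_D = 0.352 mA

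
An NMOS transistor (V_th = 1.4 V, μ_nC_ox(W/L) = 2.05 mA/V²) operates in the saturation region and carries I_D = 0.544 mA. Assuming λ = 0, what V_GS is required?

V_GS = 2.13 V

In saturation I_D = ½ k_n (V_GS − V_th)², so V_GS − V_th = √(2 I_D / k_n) = √(2 × 0.544 / 2.05) = 0.729 V.
V_GS = 1.4 + 0.729 = 2.13 V.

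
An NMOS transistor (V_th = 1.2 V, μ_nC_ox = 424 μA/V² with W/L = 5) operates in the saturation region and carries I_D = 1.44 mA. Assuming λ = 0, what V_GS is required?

V_GS = 2.37 V

k_n = μ_nC_ox · (W/L) = 2.12 mA/V².
In saturation I_D = ½ k_n (V_GS − V_th)², so V_GS − V_th = √(2 I_D / k_n) = √(2 × 1.44 / 2.12) = 1.17 V.
V_GS = 1.2 + 1.17 = 2.37 V.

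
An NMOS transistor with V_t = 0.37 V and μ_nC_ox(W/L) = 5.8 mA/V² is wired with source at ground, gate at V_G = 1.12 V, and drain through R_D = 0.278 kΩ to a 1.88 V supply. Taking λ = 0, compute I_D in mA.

V_GS = V_G = 1.12 V, so V_ov = 1.12 − 0.37 = 0.75 V.
Assume saturation: I_D = ½ k_n V_ov² = 0.5 × 5.8 × 0.75² = 1.63 mA, giving V_DS = V_DD − I_D R_D = 1.88 − 1.63 × 0.278 = 1.43 V.
V_DS = 1.43 V ≥ V_ov = 0.75 V, confirming saturation.

I_D = 1.63 mA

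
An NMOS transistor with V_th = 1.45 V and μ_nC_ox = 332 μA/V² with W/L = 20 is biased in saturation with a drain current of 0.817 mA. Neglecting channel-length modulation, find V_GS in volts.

V_GS = 1.95 V

k_n = μ_nC_ox · (W/L) = 6.64 mA/V².
In saturation I_D = ½ k_n (V_GS − V_th)², so V_GS − V_th = √(2 I_D / k_n) = √(2 × 0.817 / 6.64) = 0.496 V.
V_GS = 1.45 + 0.496 = 1.95 V.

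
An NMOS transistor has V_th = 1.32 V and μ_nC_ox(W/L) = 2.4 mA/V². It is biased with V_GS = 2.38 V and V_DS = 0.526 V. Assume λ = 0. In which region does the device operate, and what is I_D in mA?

Triode; I_D = 1.01 mA

V_ov = V_GS − V_th = 2.38 − 1.32 = 1.06 V.
Since V_DS = 0.526 V < V_ov = 1.06 V, the device is in the triode region.
I_D = k_n [V_ov · V_DS − ½ V_DS²] = 2.4 × [1.06 × 0.526 − 0.5 × 0.526²] = 1.01 mA.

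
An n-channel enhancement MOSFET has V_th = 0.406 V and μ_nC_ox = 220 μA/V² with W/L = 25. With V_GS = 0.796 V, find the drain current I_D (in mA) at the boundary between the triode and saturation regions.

At the boundary V_DS = V_ov = V_GS − V_th = 0.796 − 0.406 = 0.39 V.
k_n = μ_nC_ox · (W/L) = 5.5 mA/V².
I_D = ½ k_n V_ov² = 0.5 × 5.5 × 0.39² = 0.418 mA.

I_D = 0.418 mA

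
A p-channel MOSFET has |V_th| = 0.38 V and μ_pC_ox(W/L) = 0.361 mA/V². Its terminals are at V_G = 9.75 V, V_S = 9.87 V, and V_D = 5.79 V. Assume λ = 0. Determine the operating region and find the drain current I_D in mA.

Cutoff; I_D = 0 mA

V_SG = V_S − V_G = 9.87 − 9.75 = 0.12 V; V_SD = V_S − V_D = 9.87 − 5.79 = 4.08 V.
V_SG = 0.12 V < |V_th| = 0.38 V, so the transistor is in cutoff.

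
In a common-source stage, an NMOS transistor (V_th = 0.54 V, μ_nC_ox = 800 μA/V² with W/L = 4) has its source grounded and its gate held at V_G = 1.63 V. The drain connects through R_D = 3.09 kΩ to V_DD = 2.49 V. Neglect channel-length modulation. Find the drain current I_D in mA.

I_D = 0.730 mA

V_GS = V_G = 1.63 V, so V_ov = 1.63 − 0.54 = 1.09 V.
k_n = μ_nC_ox · (W/L) = 3.2 mA/V².
Assume saturation: I_D = ½ k_n V_ov² = 0.5 × 3.2 × 1.09² = 1.9 mA, giving V_DS = V_DD − I_D R_D = 2.49 − 1.9 × 3.09 = -3.38 V.
But -3.38 V < V_ov = 1.09 V, so the device is actually in triode.
In triode I_D = k_n[V_ov V_DS − ½ V_DS²] and I_D = (V_DD − V_DS)/R_D. Equating: 4.94 V_DS² − 11.78 V_DS + 2.49 = 0, giving V_DS = 0.234 V (the root below V_ov).
I_D = (2.49 − 0.234) / 3.09 = 0.73 mA.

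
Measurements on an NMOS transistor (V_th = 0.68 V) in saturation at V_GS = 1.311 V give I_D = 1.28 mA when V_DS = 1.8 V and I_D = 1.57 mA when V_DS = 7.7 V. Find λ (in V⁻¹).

With V_GS fixed, I_D ∝ (1 + λ V_DS) in saturation, so I_D2/I_D1 = (1 + λ V_DS2)/(1 + λ V_DS1).
1.57/1.28 = 1.227 = (1 + 7.7 λ)/(1 + 1.8 λ).
Solving: λ (I_D1 V_DS2 − I_D2 V_DS1) = I_D2 − I_D1, so λ = (1.57 − 1.28) / (1.28 × 7.7 − 1.57 × 1.8) = 0.29 / 7.03 = 0.0413 V⁻¹.

λ = 0.0413 V⁻¹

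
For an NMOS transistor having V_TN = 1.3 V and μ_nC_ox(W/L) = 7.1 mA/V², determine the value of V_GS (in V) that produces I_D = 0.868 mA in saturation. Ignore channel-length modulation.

V_GS = 1.79 V

In saturation I_D = ½ k_n (V_GS − V_TN)², so V_GS − V_TN = √(2 I_D / k_n) = √(2 × 0.868 / 7.1) = 0.494 V.
V_GS = 1.3 + 0.494 = 1.79 V.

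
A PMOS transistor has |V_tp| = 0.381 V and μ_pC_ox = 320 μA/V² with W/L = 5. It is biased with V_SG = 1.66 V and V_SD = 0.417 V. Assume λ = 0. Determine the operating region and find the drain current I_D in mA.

k_p = μ_pC_ox · (W/L) = 1.6 mA/V².
V_ov = V_SG − |V_tp| = 1.66 − 0.381 = 1.28 V.
Since V_SD = 0.417 V < V_ov = 1.28 V, the device is in the triode region.
I_D = k_p [V_ov · V_SD − ½ V_SD²] = 1.6 × [1.28 × 0.417 − 0.5 × 0.417²] = 0.714 mA.

Triode; I_D = 0.714 mA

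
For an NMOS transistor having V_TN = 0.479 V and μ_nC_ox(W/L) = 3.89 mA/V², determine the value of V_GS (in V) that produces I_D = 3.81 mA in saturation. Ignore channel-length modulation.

In saturation I_D = ½ k_n (V_GS − V_TN)², so V_GS − V_TN = √(2 I_D / k_n) = √(2 × 3.81 / 3.89) = 1.4 V.
V_GS = 0.479 + 1.4 = 1.88 V.

V_GS = 1.88 V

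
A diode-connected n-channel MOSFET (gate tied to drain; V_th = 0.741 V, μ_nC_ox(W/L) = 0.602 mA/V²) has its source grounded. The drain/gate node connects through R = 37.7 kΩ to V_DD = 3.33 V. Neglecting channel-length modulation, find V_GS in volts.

V_GS = 1.18 V

With gate tied to drain, V_GS = V_DS ≥ V_GS − V_th, so the device is in saturation.
KCL at the drain: ½ k_n (V_GS − V_th)² = (V_DD − V_GS)/R.
Let x = V_GS − 0.741. Then 11.3 x² + x − 2.589 = 0, giving x = 0.436 V (positive root), so V_GS = 1.18 V.
I_D = (V_DD − V_GS)/R = (3.33 − 1.18) / 37.7 = 0.0571 mA.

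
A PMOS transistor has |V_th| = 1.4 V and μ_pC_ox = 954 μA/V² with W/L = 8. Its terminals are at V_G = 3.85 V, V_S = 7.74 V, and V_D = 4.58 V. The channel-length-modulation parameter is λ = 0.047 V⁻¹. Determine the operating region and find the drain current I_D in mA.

V_SG = V_S − V_G = 7.74 − 3.85 = 3.89 V; V_SD = V_S − V_D = 7.74 − 4.58 = 3.16 V.
k_p = μ_pC_ox · (W/L) = 7.632 mA/V².
V_ov = V_SG − |V_th| = 3.89 − 1.4 = 2.49 V.
Since V_SD = 3.16 V ≥ V_ov = 2.49 V, the device is in saturation.
I_D = ½ k_p V_ov² (1 + λ V_SD) = 0.5 × 7.632 × 2.49² × (1 + 0.047 × 3.16) = 27.2 mA.

Saturation; I_D = 27.2 mA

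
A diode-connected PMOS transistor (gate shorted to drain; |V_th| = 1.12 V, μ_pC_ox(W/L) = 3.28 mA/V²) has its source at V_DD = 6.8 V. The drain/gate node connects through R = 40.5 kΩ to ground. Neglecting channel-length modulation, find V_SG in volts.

With gate tied to drain, V_SG = V_SD ≥ V_SG − |V_th|, so the device is in saturation.
KCL at the drain: ½ k_p (V_SG − |V_th|)² = (V_DD − V_SG)/R.
Let x = V_SG − 1.12. Then 66.4 x² + x − 5.68 = 0, giving x = 0.285 V (positive root), so V_SG = 1.41 V.
I_D = (V_DD − V_SG)/R = (6.8 − 1.41) / 40.5 = 0.133 mA.

V_SG = 1.41 V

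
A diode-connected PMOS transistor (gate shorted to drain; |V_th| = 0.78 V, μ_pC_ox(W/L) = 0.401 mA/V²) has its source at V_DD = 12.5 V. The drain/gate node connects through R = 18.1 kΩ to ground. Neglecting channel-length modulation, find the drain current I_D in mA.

With gate tied to drain, V_SG = V_SD ≥ V_SG − |V_th|, so the device is in saturation.
KCL at the drain: ½ k_p (V_SG − |V_th|)² = (V_DD − V_SG)/R.
Let x = V_SG − 0.78. Then 3.63 x² + x − 11.72 = 0, giving x = 1.66 V (positive root), so V_SG = 2.44 V.
I_D = (V_DD − V_SG)/R = (12.5 − 2.44) / 18.1 = 0.556 mA.

I_D = 0.556 mA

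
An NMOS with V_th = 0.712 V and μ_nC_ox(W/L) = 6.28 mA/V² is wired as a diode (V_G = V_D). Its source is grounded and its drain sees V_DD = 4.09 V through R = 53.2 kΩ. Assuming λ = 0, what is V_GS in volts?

V_GS = 0.851 V

With gate tied to drain, V_GS = V_DS ≥ V_GS − V_th, so the device is in saturation.
KCL at the drain: ½ k_n (V_GS − V_th)² = (V_DD − V_GS)/R.
Let x = V_GS − 0.712. Then 167 x² + x − 3.378 = 0, giving x = 0.139 V (positive root), so V_GS = 0.851 V.
I_D = (V_DD − V_GS)/R = (4.09 − 0.851) / 53.2 = 0.0609 mA.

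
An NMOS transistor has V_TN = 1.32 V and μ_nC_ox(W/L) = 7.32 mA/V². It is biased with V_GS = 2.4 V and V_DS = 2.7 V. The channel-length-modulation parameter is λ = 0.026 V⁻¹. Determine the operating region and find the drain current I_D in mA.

Saturation; I_D = 4.57 mA

V_ov = V_GS − V_TN = 2.4 − 1.32 = 1.08 V.
Since V_DS = 2.7 V ≥ V_ov = 1.08 V, the device is in saturation.
I_D = ½ k_n V_ov² (1 + λ V_DS) = 0.5 × 7.32 × 1.08² × (1 + 0.026 × 2.7) = 4.57 mA.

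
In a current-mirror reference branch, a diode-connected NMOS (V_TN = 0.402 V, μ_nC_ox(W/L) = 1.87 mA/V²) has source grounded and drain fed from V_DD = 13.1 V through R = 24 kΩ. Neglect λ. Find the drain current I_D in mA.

With gate tied to drain, V_GS = V_DS ≥ V_GS − V_TN, so the device is in saturation.
KCL at the drain: ½ k_n (V_GS − V_TN)² = (V_DD − V_GS)/R.
Let x = V_GS − 0.402. Then 22.4 x² + x − 12.7 = 0, giving x = 0.73 V (positive root), so V_GS = 1.13 V.
I_D = (V_DD − V_GS)/R = (13.1 − 1.13) / 24 = 0.499 mA.

I_D = 0.499 mA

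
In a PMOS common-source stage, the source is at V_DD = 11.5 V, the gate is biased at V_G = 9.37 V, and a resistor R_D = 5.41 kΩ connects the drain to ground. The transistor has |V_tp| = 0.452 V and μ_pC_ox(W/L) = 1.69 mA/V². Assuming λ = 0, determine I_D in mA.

V_SG = V_DD − V_G = 11.5 − 9.37 = 2.13 V, so V_ov = 2.13 − 0.452 = 1.68 V.
Assume saturation: I_D = ½ k_p V_ov² = 0.5 × 1.69 × 1.68² = 2.38 mA, giving V_SD = V_DD − I_D R_D = 11.5 − 2.38 × 5.41 = -1.37 V.
But -1.37 V < V_ov = 1.68 V, so the device is actually in triode.
In triode I_D = k_p[V_ov V_SD − ½ V_SD²] and I_D = (V_DD − V_SD)/R_D. Equating: 4.57 V_SD² − 16.34 V_SD + 11.5 = 0, giving V_SD = 0.963 V (the root below V_ov).
I_D = (11.5 − 0.963) / 5.41 = 1.95 mA.

I_D = 1.95 mA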